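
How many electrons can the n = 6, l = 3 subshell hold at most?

A subshell with l = 3 has 2l+1 = 7 orbitals, each holding 2 electrons (spin ±1/2), so 7 × 2 = 14.

14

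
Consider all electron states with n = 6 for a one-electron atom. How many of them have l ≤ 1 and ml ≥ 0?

6

The (l, ml) pairs meeting l ≤ 1 and ml ≥ 0 give: l=0 → 1; l=1 → 2.
Orbitals: 1 + 2 = 3. Each orbital carries two spin states, so 3 × 2 = 6 states.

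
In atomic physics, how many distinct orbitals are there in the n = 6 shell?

The n = 6 shell contains n² = 6² = 36 orbitals.

36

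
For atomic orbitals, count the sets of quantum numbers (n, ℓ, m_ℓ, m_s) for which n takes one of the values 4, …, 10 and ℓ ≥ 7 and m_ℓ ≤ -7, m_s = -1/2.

Go shell by shell, enumerating (ℓ, m_ℓ) with ℓ ≥ 7 and m_ℓ ≤ -7:
n=8 → 1; n=9 → 3; n=10 → 6.
Orbitals: 1 + 3 + 6 = 10. With m_s fixed to -1/2 there is one state per orbital, so 10 states.

10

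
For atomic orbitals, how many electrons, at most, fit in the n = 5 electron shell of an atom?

A shell holds 2n² electrons: 2 × 5² = 2 × 25 = 50.

50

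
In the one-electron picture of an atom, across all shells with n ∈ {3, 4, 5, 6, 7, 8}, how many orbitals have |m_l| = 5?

Work shell by shell — for each n, count the (l, m_l) pairs that satisfy |m_l| = 5:
n=6 → 2; n=7 → 4; n=8 → 6.
Total orbitals: 2 + 4 + 6 = 12.

12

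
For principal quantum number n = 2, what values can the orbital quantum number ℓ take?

ℓ is an integer with 0 ≤ ℓ ≤ n−1, so for n = 2: ℓ = 0, 1.

0, 1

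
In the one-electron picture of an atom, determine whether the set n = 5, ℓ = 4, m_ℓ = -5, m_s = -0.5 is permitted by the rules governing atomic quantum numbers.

Not allowed

The magnetic quantum number must satisfy −ℓ ≤ m_ℓ ≤ ℓ. With ℓ = 4, m_ℓ can only be -4, -3, -2, -1, 0, 1, 2, 3, 4, so m_ℓ = -5 is forbidden.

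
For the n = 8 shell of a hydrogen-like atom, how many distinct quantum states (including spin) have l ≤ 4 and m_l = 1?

8

For n = 8, l ranges over 0 … 7.
The (l, m_l) pairs meeting l ≤ 4 and m_l = 1 give: l=1 → 1; l=2 → 1; l=3 → 1; l=4 → 1.
Orbitals: 1 + 1 + 1 + 1 = 4. Each orbital carries two spin states, so 4 × 2 = 8 states.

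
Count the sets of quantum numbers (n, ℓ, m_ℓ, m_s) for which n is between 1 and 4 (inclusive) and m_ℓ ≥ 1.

20

For each n in the range, tally the orbitals obeying m_ℓ ≥ 1:
n=2 → 1; n=3 → 3; n=4 → 6.
Orbitals: 1 + 3 + 6 = 10. Including both spin states (m_s = ±1/2) gives 2 × 10 = 20 states.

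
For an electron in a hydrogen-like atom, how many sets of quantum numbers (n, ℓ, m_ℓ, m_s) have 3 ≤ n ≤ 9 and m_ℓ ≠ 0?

476

Go shell by shell, enumerating (ℓ, m_ℓ) with m_ℓ ≠ 0:
n=3 → 6; n=4 → 12; n=5 → 20; n=6 → 30; n=7 → 42; n=8 → 56; n=9 → 72.
Orbitals: 6 + 12 + 20 + 30 + 42 + 56 + 72 = 238. Including both spin states (m_s = ±1/2) gives 2 × 238 = 476 states.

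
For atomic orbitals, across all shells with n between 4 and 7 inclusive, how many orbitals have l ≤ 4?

Go shell by shell, enumerating (l, ml) with l ≤ 4:
n=4 → 16; n=5 → 25; n=6 → 25; n=7 → 25.
Total orbitals: 16 + 25 + 25 + 25 = 91.

91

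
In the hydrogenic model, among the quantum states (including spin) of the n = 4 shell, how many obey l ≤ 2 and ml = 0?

Per l-value: l=0 → 1; l=1 → 1; l=2 → 1.
Orbitals: 1 + 1 + 1 = 3. Each orbital carries two spin states, so 3 × 2 = 6 states.

6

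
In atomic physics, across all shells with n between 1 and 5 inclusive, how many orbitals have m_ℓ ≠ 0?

40

Count contributing orbitals for each principal shell:
n=2 → 2; n=3 → 6; n=4 → 12; n=5 → 20.
Total orbitals: 2 + 6 + 12 + 20 = 40.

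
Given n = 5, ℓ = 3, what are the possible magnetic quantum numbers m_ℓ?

-3, -2, -1, 0, 1, 2, 3

m_ℓ takes every integer from −ℓ to +ℓ. With ℓ = 3 that gives the 7 values -3, -2, -1, 0, 1, 2, 3.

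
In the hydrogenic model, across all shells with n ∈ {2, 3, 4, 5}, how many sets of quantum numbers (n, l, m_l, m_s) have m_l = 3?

6

Go shell by shell, enumerating (l, m_l) with m_l = 3:
n=4 → 1; n=5 → 2.
Orbitals: 1 + 2 = 3. Including both spin states (m_s = ±1/2) gives 2 × 3 = 6 states.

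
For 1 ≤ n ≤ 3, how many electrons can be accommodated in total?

Total orbitals = 1² + 2² + 3² = 14. Doubling for spin gives 28 electrons.

28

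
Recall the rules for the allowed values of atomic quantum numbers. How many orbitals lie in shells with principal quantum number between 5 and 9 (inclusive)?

Shell n has n² orbitals: 5²=25 + 6²=36 + 7²=49 + 8²=64 + 9²=81 = 255 orbitals.

255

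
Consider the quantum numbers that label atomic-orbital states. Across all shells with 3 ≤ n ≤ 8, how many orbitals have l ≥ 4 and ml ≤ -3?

30

Count contributing orbitals for each principal shell:
n=5 → 2; n=6 → 5; n=7 → 9; n=8 → 14.
Total orbitals: 2 + 5 + 9 + 14 = 30.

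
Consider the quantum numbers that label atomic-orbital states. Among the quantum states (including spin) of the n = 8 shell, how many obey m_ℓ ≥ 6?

6

For n = 8, ℓ ranges over 0 … 7.
The (ℓ, m_ℓ) pairs meeting m_ℓ ≥ 6 give: ℓ=6 → 1; ℓ=7 → 2.
Orbitals: 1 + 2 = 3. Each orbital carries two spin states, so 3 × 2 = 6 states.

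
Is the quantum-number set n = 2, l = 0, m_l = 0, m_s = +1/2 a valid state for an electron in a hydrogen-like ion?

n = 2 is a positive integer. l = 0 satisfies 0 ≤ l ≤ n−1 = 1. m_l = 0 lies in the range −l … +l (here 0). m_s = +1/2 is one of ±1/2.
All four constraints are satisfied.

Allowed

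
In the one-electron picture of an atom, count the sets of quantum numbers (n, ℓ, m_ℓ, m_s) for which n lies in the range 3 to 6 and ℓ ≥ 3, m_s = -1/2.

Per-shell orbital counts meeting the constraint:
n=4 → 7; n=5 → 16; n=6 → 27.
Orbitals: 7 + 16 + 27 = 50. With m_s fixed to -1/2 there is one state per orbital, so 50 states.

50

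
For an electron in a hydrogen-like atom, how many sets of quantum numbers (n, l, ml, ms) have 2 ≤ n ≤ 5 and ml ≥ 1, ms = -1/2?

20

Go shell by shell, enumerating (l, ml) with ml ≥ 1:
n=2 → 1; n=3 → 3; n=4 → 6; n=5 → 10.
Orbitals: 1 + 3 + 6 + 10 = 20. With ms fixed to -1/2 there is one state per orbital, so 20 states.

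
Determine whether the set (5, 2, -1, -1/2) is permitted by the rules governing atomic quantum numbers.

Valid

n = 5 is a positive integer. l = 2 satisfies 0 ≤ l ≤ n−1 = 4. m_l = -1 lies in the range −l … +l (here −2 … 2). m_s = -1/2 is one of ±1/2.
All four constraints are satisfied.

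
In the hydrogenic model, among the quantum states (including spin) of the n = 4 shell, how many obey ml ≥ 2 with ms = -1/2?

The (l, ml) pairs meeting ml ≥ 2 give: l=2 → 1; l=3 → 2.
Orbitals: 1 + 2 = 3. With ms fixed to a single value there is one state per orbital, giving 3 states.

3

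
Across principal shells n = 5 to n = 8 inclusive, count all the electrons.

348

Shell n has n² orbitals: 5²=25 + 6²=36 + 7²=49 + 8²=64 = 174 orbitals.
Two spin states per orbital: 2 × 174 = 348 electrons.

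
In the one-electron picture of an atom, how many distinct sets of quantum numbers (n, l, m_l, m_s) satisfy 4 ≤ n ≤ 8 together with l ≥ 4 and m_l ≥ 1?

100

Treat each shell separately and count matching orbitals:
n=5 → 4; n=6 → 9; n=7 → 15; n=8 → 22.
Orbitals: 4 + 9 + 15 + 22 = 50. Including both spin states (m_s = ±1/2) gives 2 × 50 = 100 states.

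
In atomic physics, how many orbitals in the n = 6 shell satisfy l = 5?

For n = 6, l ranges over 0 … 5.
Orbitals with l = 5, by l: l=5 → 11.
Total orbitals: 11.

11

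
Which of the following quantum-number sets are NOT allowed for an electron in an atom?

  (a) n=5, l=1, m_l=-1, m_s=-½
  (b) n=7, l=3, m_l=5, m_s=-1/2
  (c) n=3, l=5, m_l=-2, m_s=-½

(b) and (c)

(b) has |m_l| = 5 > l = 3, violating −l ≤ m_l ≤ l.
(c) has l = 5 ≥ n = 3, violating 0 ≤ l ≤ n−1.
The remaining set (a) satisfies all four rules.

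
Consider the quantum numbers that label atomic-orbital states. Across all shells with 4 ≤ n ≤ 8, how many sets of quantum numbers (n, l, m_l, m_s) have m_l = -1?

Work shell by shell — for each n, count the (l, m_l) pairs that satisfy m_l = -1:
n=4 → 3; n=5 → 4; n=6 → 5; n=7 → 6; n=8 → 7.
Orbitals: 3 + 4 + 5 + 6 + 7 = 25. Including both spin states (m_s = ±1/2) gives 2 × 25 = 50 states.

50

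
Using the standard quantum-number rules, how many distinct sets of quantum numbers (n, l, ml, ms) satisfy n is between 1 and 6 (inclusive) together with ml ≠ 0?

140

Count contributing orbitals for each principal shell:
n=2 → 2; n=3 → 6; n=4 → 12; n=5 → 20; n=6 → 30.
Orbitals: 2 + 6 + 12 + 20 + 30 = 70. Including both spin states (ms = ±1/2) gives 2 × 70 = 140 states.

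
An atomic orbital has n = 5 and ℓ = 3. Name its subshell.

ℓ = 3 corresponds to the letter 'f', so the subshell is 5f.

5f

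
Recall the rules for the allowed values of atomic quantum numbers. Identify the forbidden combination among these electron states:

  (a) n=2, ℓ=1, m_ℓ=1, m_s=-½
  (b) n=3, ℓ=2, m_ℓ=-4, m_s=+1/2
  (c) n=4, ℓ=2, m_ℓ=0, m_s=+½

(b)

(b) has |m_ℓ| = 4 > ℓ = 2, violating −ℓ ≤ m_ℓ ≤ ℓ.
The remaining sets (a), (c) satisfy all four rules.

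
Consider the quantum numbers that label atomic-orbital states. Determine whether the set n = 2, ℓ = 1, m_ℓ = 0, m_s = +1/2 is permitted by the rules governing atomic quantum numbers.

n = 2 is a positive integer. ℓ = 1 satisfies 0 ≤ ℓ ≤ n−1 = 1. m_ℓ = 0 lies in the range −ℓ … +ℓ (here −1 … 1). m_s = +1/2 is one of ±1/2.
All four constraints are satisfied.

Yes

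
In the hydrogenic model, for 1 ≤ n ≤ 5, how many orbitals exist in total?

Total orbitals = 1² + 2² + 3² + 4² + 5² = 55.

55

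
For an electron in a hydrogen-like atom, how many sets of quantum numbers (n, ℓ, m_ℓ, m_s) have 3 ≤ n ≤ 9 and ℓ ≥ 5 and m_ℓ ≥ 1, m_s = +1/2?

Go shell by shell, enumerating (ℓ, m_ℓ) with ℓ ≥ 5 and m_ℓ ≥ 1:
n=6 → 5; n=7 → 11; n=8 → 18; n=9 → 26.
Orbitals: 5 + 11 + 18 + 26 = 60. With m_s fixed to +1/2 there is one state per orbital, so 60 states.

60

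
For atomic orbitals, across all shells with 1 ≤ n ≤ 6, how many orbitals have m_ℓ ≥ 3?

10

For each n in the range, tally the orbitals obeying m_ℓ ≥ 3:
n=4 → 1; n=5 → 3; n=6 → 6.
Total orbitals: 1 + 3 + 6 = 10.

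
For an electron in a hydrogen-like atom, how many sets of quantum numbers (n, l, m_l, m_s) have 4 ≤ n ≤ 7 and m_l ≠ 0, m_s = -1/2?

Go shell by shell, enumerating (l, m_l) with m_l ≠ 0:
n=4 → 12; n=5 → 20; n=6 → 30; n=7 → 42.
Orbitals: 12 + 20 + 30 + 42 = 104. With m_s fixed to -1/2 there is one state per orbital, so 104 states.

104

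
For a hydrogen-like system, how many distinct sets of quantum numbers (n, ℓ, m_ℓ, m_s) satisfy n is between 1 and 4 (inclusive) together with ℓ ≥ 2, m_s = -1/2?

17

Count contributing orbitals for each principal shell:
n=3 → 5; n=4 → 12.
Orbitals: 5 + 12 = 17. With m_s fixed to -1/2 there is one state per orbital, so 17 states.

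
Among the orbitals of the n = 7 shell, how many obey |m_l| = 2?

Go through l = 0, …, 6 (the values permitted for n = 7).
Contributions: l=2 → 2; l=3 → 2; l=4 → 2; l=5 → 2; l=6 → 2.
Total orbitals: 2 + 2 + 2 + 2 + 2 = 10.

10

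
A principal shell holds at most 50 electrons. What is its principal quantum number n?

n = 5

2n² = 50 ⇒ n² = 25 ⇒ n = 5.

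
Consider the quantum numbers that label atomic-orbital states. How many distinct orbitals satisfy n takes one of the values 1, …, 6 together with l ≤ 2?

Per-shell orbital counts meeting the constraint:
n=1 → 1; n=2 → 4; n=3 → 9; n=4 → 9; n=5 → 9; n=6 → 9.
Total orbitals: 1 + 4 + 9 + 9 + 9 + 9 = 41.

41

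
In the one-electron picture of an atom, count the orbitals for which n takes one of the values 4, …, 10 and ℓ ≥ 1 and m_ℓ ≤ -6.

Per-shell orbital counts meeting the constraint:
n=7 → 1; n=8 → 3; n=9 → 6; n=10 → 10.
Total orbitals: 1 + 3 + 6 + 10 = 20.

20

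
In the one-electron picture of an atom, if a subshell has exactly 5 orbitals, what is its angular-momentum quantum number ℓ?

ℓ = 2 (d)

2ℓ+1 = 5 gives ℓ = 2.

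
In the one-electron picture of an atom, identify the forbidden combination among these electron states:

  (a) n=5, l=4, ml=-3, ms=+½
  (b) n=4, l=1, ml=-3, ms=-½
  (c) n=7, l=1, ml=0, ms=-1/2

(b)

(b) has |ml| = 3 > l = 1, violating −l ≤ ml ≤ l.
The remaining sets (a), (c) satisfy all four rules.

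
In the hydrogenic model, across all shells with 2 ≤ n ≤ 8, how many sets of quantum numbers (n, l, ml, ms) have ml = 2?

42

Per-shell orbital counts meeting the constraint:
n=3 → 1; n=4 → 2; n=5 → 3; n=6 → 4; n=7 → 5; n=8 → 6.
Orbitals: 1 + 2 + 3 + 4 + 5 + 6 = 21. Including both spin states (ms = ±1/2) gives 2 × 21 = 42 states.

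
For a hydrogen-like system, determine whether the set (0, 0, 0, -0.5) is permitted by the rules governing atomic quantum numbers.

Not allowed

The principal quantum number must be a positive integer (n ≥ 1), but here n = 0.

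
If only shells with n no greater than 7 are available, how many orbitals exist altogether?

140

Total orbitals = 1² + 2² + 3² + 4² + 5² + 6² + 7² = 140.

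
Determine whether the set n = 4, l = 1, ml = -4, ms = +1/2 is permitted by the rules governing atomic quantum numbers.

No

The magnetic quantum number must satisfy −l ≤ ml ≤ l. With l = 1, ml can only be -1, 0, 1, so ml = -4 is forbidden.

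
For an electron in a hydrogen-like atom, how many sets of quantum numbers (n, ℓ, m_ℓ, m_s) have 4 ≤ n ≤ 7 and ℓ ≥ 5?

70

Work shell by shell — for each n, count the (ℓ, m_ℓ) pairs that satisfy ℓ ≥ 5:
n=6 → 11; n=7 → 24.
Orbitals: 11 + 24 = 35. Including both spin states (m_s = ±1/2) gives 2 × 35 = 70 states.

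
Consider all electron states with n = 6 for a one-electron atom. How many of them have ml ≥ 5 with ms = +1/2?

Go through l = 0, …, 5 (the values permitted for n = 6).
Per l-value: l=5 → 1.
Orbitals: 1. With ms fixed to a single value there is one state per orbital, giving 1 state.

1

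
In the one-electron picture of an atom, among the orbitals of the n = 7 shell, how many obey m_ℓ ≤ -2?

15

For n = 7, ℓ ranges over 0 … 6.
Contributions: ℓ=2 → 1; ℓ=3 → 2; ℓ=4 → 3; ℓ=5 → 4; ℓ=6 → 5.
Total orbitals: 1 + 2 + 3 + 4 + 5 = 15.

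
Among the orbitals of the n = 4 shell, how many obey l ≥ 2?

12

Per l-value: l=2 → 5; l=3 → 7.
Total orbitals: 5 + 7 = 12.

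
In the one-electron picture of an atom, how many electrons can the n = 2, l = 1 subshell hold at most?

6

A subshell with l = 1 has 2l+1 = 3 orbitals, each holding 2 electrons (spin ±1/2), so 3 × 2 = 6.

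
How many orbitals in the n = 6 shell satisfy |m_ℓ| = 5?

With n = 6 the allowed ℓ are 0, 1, …, 5.
The (ℓ, m_ℓ) pairs meeting |m_ℓ| = 5 give: ℓ=5 → 2.
Total orbitals: 2.

2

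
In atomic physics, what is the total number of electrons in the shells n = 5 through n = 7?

Shell n has n² orbitals: 5²=25 + 6²=36 + 7²=49 = 110 orbitals.
Two spin states per orbital: 2 × 110 = 220 electrons.

220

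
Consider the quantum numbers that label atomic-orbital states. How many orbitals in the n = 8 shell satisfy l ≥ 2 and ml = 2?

The n = 8 shell has l = 0 through 7; check each.
The (l, ml) pairs meeting l ≥ 2 and ml = 2 give: l=2 → 1; l=3 → 1; l=4 → 1; l=5 → 1; l=6 → 1; l=7 → 1.
Total orbitals: 1 + 1 + 1 + 1 + 1 + 1 = 6.

6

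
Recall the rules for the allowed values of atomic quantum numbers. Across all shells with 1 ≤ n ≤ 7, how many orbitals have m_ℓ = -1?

Work shell by shell — for each n, count the (ℓ, m_ℓ) pairs that satisfy m_ℓ = -1:
n=2 → 1; n=3 → 2; n=4 → 3; n=5 → 4; n=6 → 5; n=7 → 6.
Total orbitals: 1 + 2 + 3 + 4 + 5 + 6 = 21.

21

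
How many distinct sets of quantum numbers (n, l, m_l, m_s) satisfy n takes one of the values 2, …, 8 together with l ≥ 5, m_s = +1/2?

74

Work shell by shell — for each n, count the (l, m_l) pairs that satisfy l ≥ 5:
n=6 → 11; n=7 → 24; n=8 → 39.
Orbitals: 11 + 24 + 39 = 74. With m_s fixed to +1/2 there is one state per orbital, so 74 states.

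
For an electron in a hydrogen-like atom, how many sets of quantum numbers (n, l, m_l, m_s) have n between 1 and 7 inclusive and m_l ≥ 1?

112

For each n in the range, tally the orbitals obeying m_l ≥ 1:
n=2 → 1; n=3 → 3; n=4 → 6; n=5 → 10; n=6 → 15; n=7 → 21.
Orbitals: 1 + 3 + 6 + 10 + 15 + 21 = 56. Including both spin states (m_s = ±1/2) gives 2 × 56 = 112 states.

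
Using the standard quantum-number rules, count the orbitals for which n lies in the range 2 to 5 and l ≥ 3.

For each n in the range, tally the orbitals obeying l ≥ 3:
n=4 → 7; n=5 → 16.
Total orbitals: 7 + 16 = 23.

23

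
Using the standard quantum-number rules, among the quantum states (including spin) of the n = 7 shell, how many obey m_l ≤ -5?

Orbitals with m_l ≤ -5, by l: l=5 → 1; l=6 → 2.
Orbitals: 1 + 2 = 3. Each orbital carries two spin states, so 3 × 2 = 6 states.

6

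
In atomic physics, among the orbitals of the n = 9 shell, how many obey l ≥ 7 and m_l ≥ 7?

3

The (l, m_l) pairs meeting l ≥ 7 and m_l ≥ 7 give: l=7 → 1; l=8 → 2.
Total orbitals: 1 + 2 = 3.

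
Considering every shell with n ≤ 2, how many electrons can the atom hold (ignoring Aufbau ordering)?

10

Total orbitals = 1² + 2² = 5. Doubling for spin gives 10 electrons.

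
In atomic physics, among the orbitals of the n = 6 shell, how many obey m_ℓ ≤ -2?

10

For n = 6, ℓ ranges over 0 … 5.
Orbitals with m_ℓ ≤ -2, by ℓ: ℓ=2 → 1; ℓ=3 → 2; ℓ=4 → 3; ℓ=5 → 4.
Total orbitals: 1 + 2 + 3 + 4 = 10.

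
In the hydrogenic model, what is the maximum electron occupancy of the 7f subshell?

14

A subshell with l = 3 has 2l+1 = 7 orbitals, each holding 2 electrons (spin ±1/2), so 7 × 2 = 14.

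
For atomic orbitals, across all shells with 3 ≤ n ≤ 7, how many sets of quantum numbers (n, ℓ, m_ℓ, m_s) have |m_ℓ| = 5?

12

Go shell by shell, enumerating (ℓ, m_ℓ) with |m_ℓ| = 5:
n=6 → 2; n=7 → 4.
Orbitals: 2 + 4 = 6. Including both spin states (m_s = ±1/2) gives 2 × 6 = 12 states.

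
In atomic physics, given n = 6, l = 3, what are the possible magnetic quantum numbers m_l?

m_l takes every integer from −l to +l. With l = 3 that gives the 7 values -3, -2, -1, 0, 1, 2, 3.

-3, -2, -1, 0, 1, 2, 3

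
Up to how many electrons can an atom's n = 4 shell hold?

A shell holds 2n² electrons: 2 × 4² = 2 × 16 = 32.

32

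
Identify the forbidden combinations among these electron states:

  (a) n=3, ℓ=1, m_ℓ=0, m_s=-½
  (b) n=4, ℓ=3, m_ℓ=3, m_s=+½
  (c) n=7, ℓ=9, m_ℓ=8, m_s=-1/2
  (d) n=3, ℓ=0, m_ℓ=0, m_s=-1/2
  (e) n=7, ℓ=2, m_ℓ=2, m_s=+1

(c) and (e)

(c) has ℓ = 9 ≥ n = 7, violating 0 ≤ ℓ ≤ n−1.
(e) has m_s = +1, but an electron's spin must be ±1/2.
The remaining sets (a), (b), (d) satisfy all four rules.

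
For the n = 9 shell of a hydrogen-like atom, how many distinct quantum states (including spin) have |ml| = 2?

28

With n = 9 the allowed l are 0, 1, …, 8.
Contributions: l=2 → 2; l=3 → 2; l=4 → 2; l=5 → 2; l=6 → 2; l=7 → 2; l=8 → 2.
Orbitals: 2 + 2 + 2 + 2 + 2 + 2 + 2 = 14. Each orbital carries two spin states, so 14 × 2 = 28 states.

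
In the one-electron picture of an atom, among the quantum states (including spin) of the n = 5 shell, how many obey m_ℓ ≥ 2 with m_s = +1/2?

Per ℓ-value: ℓ=2 → 1; ℓ=3 → 2; ℓ=4 → 3.
Orbitals: 1 + 2 + 3 = 6. With m_s fixed to a single value there is one state per orbital, giving 6 states.

6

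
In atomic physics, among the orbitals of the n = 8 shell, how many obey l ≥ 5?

39

With n = 8 the allowed l are 0, 1, …, 7.
Per l-value: l=5 → 11; l=6 → 13; l=7 → 15.
Total orbitals: 11 + 13 + 15 = 39.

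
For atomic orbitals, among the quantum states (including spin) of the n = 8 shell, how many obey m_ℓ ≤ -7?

The n = 8 shell has ℓ = 0 through 7; check each.
The (ℓ, m_ℓ) pairs meeting m_ℓ ≤ -7 give: ℓ=7 → 1.
Orbitals: 1. Each orbital carries two spin states, so 1 × 2 = 2 states.

2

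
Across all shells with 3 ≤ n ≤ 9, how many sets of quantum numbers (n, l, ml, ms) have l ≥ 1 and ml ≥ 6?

20

For each n in the range, tally the orbitals obeying l ≥ 1 and ml ≥ 6:
n=7 → 1; n=8 → 3; n=9 → 6.
Orbitals: 1 + 3 + 6 = 10. Including both spin states (ms = ±1/2) gives 2 × 10 = 20 states.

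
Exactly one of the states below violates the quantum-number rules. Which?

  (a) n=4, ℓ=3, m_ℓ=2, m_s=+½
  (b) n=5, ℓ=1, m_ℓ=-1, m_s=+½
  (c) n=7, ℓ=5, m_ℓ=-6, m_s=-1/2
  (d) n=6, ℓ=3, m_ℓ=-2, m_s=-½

(c) has |m_ℓ| = 6 > ℓ = 5, violating −ℓ ≤ m_ℓ ≤ ℓ.
The remaining sets (a), (b), (d) satisfy all four rules.

(c)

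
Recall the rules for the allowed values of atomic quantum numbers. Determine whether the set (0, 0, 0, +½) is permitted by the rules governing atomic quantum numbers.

The principal quantum number must be a positive integer (n ≥ 1), but here n = 0.

Not allowed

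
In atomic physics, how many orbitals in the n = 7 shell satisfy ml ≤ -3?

Contributions: l=3 → 1; l=4 → 2; l=5 → 3; l=6 → 4.
Total orbitals: 1 + 2 + 3 + 4 = 10.

10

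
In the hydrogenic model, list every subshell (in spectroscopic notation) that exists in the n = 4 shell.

For n = 4, l runs from 0 to 3. In spectroscopic notation l = 0,1,2,… ↔ s,p,d,f,g,h,i, so the subshells are 4s, 4p, 4d, 4f.

4s, 4p, 4d, 4f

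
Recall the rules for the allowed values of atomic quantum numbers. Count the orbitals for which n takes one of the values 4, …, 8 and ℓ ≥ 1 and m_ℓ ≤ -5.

10

Per-shell orbital counts meeting the constraint:
n=6 → 1; n=7 → 3; n=8 → 6.
Total orbitals: 1 + 3 + 6 = 10.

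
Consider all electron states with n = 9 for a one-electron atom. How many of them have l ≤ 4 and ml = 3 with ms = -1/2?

2

The n = 9 shell has l = 0 through 8; check each.
Contributions: l=3 → 1; l=4 → 1.
Orbitals: 1 + 1 = 2. With ms fixed to a single value there is one state per orbital, giving 2 states.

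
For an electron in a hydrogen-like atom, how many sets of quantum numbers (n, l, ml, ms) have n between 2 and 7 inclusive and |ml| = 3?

40

Treat each shell separately and count matching orbitals:
n=4 → 2; n=5 → 4; n=6 → 6; n=7 → 8.
Orbitals: 2 + 4 + 6 + 8 = 20. Including both spin states (ms = ±1/2) gives 2 × 20 = 40 states.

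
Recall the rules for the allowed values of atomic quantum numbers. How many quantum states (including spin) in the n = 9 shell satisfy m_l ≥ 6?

For n = 9, l ranges over 0 … 8.
Contributions: l=6 → 1; l=7 → 2; l=8 → 3.
Orbitals: 1 + 2 + 3 = 6. Each orbital carries two spin states, so 6 × 2 = 12 states.

12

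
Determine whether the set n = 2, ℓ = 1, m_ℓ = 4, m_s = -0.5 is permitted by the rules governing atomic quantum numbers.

Invalid

The magnetic quantum number must satisfy −ℓ ≤ m_ℓ ≤ ℓ. With ℓ = 1, m_ℓ can only be -1, 0, 1, so m_ℓ = 4 is forbidden.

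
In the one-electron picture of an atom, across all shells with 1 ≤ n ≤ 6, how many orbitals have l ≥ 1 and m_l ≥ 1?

Work shell by shell — for each n, count the (l, m_l) pairs that satisfy l ≥ 1 and m_l ≥ 1:
n=2 → 1; n=3 → 3; n=4 → 6; n=5 → 10; n=6 → 15.
Total orbitals: 1 + 3 + 6 + 10 + 15 = 35.

35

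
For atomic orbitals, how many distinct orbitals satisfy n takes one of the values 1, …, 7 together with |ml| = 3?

Work shell by shell — for each n, count the (l, ml) pairs that satisfy |ml| = 3:
n=4 → 2; n=5 → 4; n=6 → 6; n=7 → 8.
Total orbitals: 2 + 4 + 6 + 8 = 20.

20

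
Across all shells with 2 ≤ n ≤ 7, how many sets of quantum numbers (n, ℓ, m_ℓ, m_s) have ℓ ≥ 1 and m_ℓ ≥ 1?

Go shell by shell, enumerating (ℓ, m_ℓ) with ℓ ≥ 1 and m_ℓ ≥ 1:
n=2 → 1; n=3 → 3; n=4 → 6; n=5 → 10; n=6 → 15; n=7 → 21.
Orbitals: 1 + 3 + 6 + 10 + 15 + 21 = 56. Including both spin states (m_s = ±1/2) gives 2 × 56 = 112 states.

112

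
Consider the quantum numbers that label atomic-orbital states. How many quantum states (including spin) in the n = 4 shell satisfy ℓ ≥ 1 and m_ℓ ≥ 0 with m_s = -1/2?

9

Go through ℓ = 0, …, 3 (the values permitted for n = 4).
Orbitals with ℓ ≥ 1 and m_ℓ ≥ 0, by ℓ: ℓ=1 → 2; ℓ=2 → 3; ℓ=3 → 4.
Orbitals: 2 + 3 + 4 = 9. With m_s fixed to a single value there is one state per orbital, giving 9 states.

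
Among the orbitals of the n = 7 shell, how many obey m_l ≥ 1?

Go through l = 0, …, 6 (the values permitted for n = 7).
Contributions: l=1 → 1; l=2 → 2; l=3 → 3; l=4 → 4; l=5 → 5; l=6 → 6.
Total orbitals: 1 + 2 + 3 + 4 + 5 + 6 = 21.

21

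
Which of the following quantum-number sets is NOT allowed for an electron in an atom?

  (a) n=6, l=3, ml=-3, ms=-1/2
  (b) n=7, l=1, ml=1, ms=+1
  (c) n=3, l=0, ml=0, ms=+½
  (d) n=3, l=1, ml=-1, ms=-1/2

(b) has ms = +1, but an electron's spin must be ±1/2.
The remaining sets (a), (c), (d) satisfy all four rules.

(b)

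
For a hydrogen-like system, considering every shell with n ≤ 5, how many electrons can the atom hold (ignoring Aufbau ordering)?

Total orbitals = 1² + 2² + 3² + 4² + 5² = 55. Doubling for spin gives 110 electrons.

110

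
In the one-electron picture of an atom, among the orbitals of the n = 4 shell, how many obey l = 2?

5

For n = 4, l ranges over 0 … 3.
Contributions: l=2 → 5.
Total orbitals: 5.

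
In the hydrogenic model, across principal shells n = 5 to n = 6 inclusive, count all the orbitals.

Shell n has n² orbitals: 5²=25 + 6²=36 = 61 orbitals.

61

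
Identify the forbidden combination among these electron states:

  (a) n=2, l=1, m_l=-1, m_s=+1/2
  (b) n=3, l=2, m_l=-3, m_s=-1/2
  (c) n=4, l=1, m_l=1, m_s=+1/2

(b)

(b) has |m_l| = 3 > l = 2, violating −l ≤ m_l ≤ l.
The remaining sets (a), (c) satisfy all four rules.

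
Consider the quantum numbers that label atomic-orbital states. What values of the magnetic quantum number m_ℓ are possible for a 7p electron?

The 7p subshell has ℓ = 1, and m_ℓ takes every integer from −ℓ to +ℓ. With ℓ = 1 that gives the 3 values -1, 0, 1.

-1, 0, 1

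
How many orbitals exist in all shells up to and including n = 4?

30

Total orbitals = 1² + 2² + 3² + 4² = 30.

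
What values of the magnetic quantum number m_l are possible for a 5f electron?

The 5f subshell has l = 3, and m_l takes every integer from −l to +l. With l = 3 that gives the 7 values -3, -2, -1, 0, 1, 2, 3.

-3, -2, -1, 0, 1, 2, 3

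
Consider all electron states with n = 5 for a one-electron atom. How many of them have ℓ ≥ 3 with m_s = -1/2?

For n = 5, ℓ ranges over 0 … 4.
Per ℓ-value: ℓ=3 → 7; ℓ=4 → 9.
Orbitals: 7 + 9 = 16. With m_s fixed to a single value there is one state per orbital, giving 16 states.

16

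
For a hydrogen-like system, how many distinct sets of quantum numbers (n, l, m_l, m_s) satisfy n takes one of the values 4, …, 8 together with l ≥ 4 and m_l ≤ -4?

40

For each n in the range, tally the orbitals obeying l ≥ 4 and m_l ≤ -4:
n=5 → 1; n=6 → 3; n=7 → 6; n=8 → 10.
Orbitals: 1 + 3 + 6 + 10 = 20. Including both spin states (m_s = ±1/2) gives 2 × 20 = 40 states.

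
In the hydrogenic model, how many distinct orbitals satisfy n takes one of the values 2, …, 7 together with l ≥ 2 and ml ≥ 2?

Work shell by shell — for each n, count the (l, ml) pairs that satisfy l ≥ 2 and ml ≥ 2:
n=3 → 1; n=4 → 3; n=5 → 6; n=6 → 10; n=7 → 15.
Total orbitals: 1 + 3 + 6 + 10 + 15 = 35.

35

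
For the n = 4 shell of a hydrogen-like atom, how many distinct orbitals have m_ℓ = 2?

The n = 4 shell has ℓ = 0 through 3; check each.
Contributions: ℓ=2 → 1; ℓ=3 → 1.
Total orbitals: 1 + 1 = 2.

2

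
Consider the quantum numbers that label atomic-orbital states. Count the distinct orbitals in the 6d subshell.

A subshell has 2l+1 orbitals; with l = 2, that's 5.

5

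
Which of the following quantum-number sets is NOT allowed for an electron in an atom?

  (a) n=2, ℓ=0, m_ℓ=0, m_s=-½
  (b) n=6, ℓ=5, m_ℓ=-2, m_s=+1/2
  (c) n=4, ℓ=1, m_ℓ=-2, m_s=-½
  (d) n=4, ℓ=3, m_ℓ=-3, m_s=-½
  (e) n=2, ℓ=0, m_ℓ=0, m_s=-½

(c) has |m_ℓ| = 2 > ℓ = 1, violating −ℓ ≤ m_ℓ ≤ ℓ.
The remaining sets (a), (b), (d), (e) satisfy all four rules.

(c)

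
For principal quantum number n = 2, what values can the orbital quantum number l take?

0, 1

l is an integer with 0 ≤ l ≤ n−1, so for n = 2: l = 0, 1.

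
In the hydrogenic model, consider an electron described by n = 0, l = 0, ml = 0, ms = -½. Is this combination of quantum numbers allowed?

No

The principal quantum number must be a positive integer (n ≥ 1), but here n = 0.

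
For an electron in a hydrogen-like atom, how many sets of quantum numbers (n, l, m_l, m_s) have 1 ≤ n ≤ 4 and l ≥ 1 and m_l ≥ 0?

32

Go shell by shell, enumerating (l, m_l) with l ≥ 1 and m_l ≥ 0:
n=2 → 2; n=3 → 5; n=4 → 9.
Orbitals: 2 + 5 + 9 = 16. Including both spin states (m_s = ±1/2) gives 2 × 16 = 32 states.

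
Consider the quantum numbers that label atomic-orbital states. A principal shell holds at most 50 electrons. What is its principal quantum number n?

2n² = 50 ⇒ n² = 25 ⇒ n = 5.

n = 5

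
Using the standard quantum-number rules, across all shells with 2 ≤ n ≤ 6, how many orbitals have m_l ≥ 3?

10

Treat each shell separately and count matching orbitals:
n=4 → 1; n=5 → 3; n=6 → 6.
Total orbitals: 1 + 3 + 6 = 10.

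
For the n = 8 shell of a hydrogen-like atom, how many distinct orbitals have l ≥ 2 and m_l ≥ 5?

6

For n = 8, l ranges over 0 … 7.
Orbitals with l ≥ 2 and m_l ≥ 5, by l: l=5 → 1; l=6 → 2; l=7 → 3.
Total orbitals: 1 + 2 + 3 = 6.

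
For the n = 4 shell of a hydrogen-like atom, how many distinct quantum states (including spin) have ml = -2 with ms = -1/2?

The n = 4 shell has l = 0 through 3; check each.
Per l-value: l=2 → 1; l=3 → 1.
Orbitals: 1 + 1 = 2. With ms fixed to a single value there is one state per orbital, giving 2 states.

2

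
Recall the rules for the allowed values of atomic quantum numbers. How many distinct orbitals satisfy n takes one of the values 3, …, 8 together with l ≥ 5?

74

Treat each shell separately and count matching orbitals:
n=6 → 11; n=7 → 24; n=8 → 39.
Total orbitals: 11 + 24 + 39 = 74.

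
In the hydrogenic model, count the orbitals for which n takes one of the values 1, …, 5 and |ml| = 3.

For each n in the range, tally the orbitals obeying |ml| = 3:
n=4 → 2; n=5 → 4.
Total orbitals: 2 + 4 = 6.

6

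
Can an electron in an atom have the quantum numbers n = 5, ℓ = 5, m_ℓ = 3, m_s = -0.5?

The orbital quantum number must satisfy 0 ≤ ℓ ≤ n−1. With n = 5 the allowed ℓ values are 0, 1, 2, 3, 4, so ℓ = 5 is out of range.

Not allowed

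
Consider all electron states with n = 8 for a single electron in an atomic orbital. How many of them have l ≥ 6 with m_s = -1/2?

28

For n = 8, l ranges over 0 … 7.
Orbitals with l ≥ 6, by l: l=6 → 13; l=7 → 15.
Orbitals: 13 + 15 = 28. With m_s fixed to a single value there is one state per orbital, giving 28 states.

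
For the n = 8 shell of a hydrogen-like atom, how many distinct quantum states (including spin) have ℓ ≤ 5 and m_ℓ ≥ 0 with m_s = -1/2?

Orbitals with ℓ ≤ 5 and m_ℓ ≥ 0, by ℓ: ℓ=0 → 1; ℓ=1 → 2; ℓ=2 → 3; ℓ=3 → 4; ℓ=4 → 5; ℓ=5 → 6.
Orbitals: 1 + 2 + 3 + 4 + 5 + 6 = 21. With m_s fixed to a single value there is one state per orbital, giving 21 states.

21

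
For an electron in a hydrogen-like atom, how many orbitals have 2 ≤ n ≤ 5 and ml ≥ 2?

10

Go shell by shell, enumerating (l, ml) with ml ≥ 2:
n=3 → 1; n=4 → 3; n=5 → 6.
Total orbitals: 1 + 3 + 6 = 10.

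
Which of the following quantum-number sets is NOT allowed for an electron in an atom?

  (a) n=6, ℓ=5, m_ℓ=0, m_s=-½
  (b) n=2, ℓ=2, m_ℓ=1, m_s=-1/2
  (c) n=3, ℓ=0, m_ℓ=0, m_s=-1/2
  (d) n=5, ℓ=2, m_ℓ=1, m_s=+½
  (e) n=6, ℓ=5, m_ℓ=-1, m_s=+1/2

(b)

(b) has ℓ = 2 ≥ n = 2, violating 0 ≤ ℓ ≤ n−1.
The remaining sets (a), (c), (d), (e) satisfy all four rules.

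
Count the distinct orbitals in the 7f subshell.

7

A subshell has 2ℓ+1 orbitals; with ℓ = 3, that's 7.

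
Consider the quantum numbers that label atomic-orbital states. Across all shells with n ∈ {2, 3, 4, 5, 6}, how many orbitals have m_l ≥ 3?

Work shell by shell — for each n, count the (l, m_l) pairs that satisfy m_l ≥ 3:
n=4 → 1; n=5 → 3; n=6 → 6.
Total orbitals: 1 + 3 + 6 = 10.

10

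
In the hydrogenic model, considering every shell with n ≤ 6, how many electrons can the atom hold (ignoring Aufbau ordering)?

Total orbitals = 1² + 2² + 3² + 4² + 5² + 6² = 91. Doubling for spin gives 182 electrons.

182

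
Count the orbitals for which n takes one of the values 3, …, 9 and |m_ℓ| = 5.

Per-shell orbital counts meeting the constraint:
n=6 → 2; n=7 → 4; n=8 → 6; n=9 → 8.
Total orbitals: 2 + 4 + 6 + 8 = 20.

20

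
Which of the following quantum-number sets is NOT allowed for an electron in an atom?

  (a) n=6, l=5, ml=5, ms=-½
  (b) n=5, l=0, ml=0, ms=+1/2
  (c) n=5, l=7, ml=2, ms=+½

(c) has l = 7 ≥ n = 5, violating 0 ≤ l ≤ n−1.
The remaining sets (a), (b) satisfy all four rules.

(c)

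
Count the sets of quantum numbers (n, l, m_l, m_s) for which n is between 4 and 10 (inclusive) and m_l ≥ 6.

40

Treat each shell separately and count matching orbitals:
n=7 → 1; n=8 → 3; n=9 → 6; n=10 → 10.
Orbitals: 1 + 3 + 6 + 10 = 20. Including both spin states (m_s = ±1/2) gives 2 × 20 = 40 states.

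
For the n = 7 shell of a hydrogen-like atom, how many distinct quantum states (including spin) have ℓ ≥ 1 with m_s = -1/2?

Orbitals with ℓ ≥ 1, by ℓ: ℓ=1 → 3; ℓ=2 → 5; ℓ=3 → 7; ℓ=4 → 9; ℓ=5 → 11; ℓ=6 → 13.
Orbitals: 3 + 5 + 7 + 9 + 11 + 13 = 48. With m_s fixed to a single value there is one state per orbital, giving 48 states.

48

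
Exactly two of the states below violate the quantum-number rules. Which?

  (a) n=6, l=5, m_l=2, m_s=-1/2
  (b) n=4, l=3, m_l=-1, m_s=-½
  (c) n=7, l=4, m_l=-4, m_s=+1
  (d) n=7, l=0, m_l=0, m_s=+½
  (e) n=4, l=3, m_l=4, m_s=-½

(c) has m_s = +1, but an electron's spin must be ±1/2.
(e) has |m_l| = 4 > l = 3, violating −l ≤ m_l ≤ l.
The remaining sets (a), (b), (d) satisfy all four rules.

(c) and (e)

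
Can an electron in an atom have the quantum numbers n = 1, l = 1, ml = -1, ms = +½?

The orbital quantum number must satisfy 0 ≤ l ≤ n−1. With n = 1 the allowed l values are 0, so l = 1 is out of range.

Invalid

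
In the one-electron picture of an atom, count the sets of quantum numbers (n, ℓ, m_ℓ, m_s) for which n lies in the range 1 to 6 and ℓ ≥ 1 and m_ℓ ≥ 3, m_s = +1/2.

10

For each n in the range, tally the orbitals obeying ℓ ≥ 1 and m_ℓ ≥ 3:
n=4 → 1; n=5 → 3; n=6 → 6.
Orbitals: 1 + 3 + 6 = 10. With m_s fixed to +1/2 there is one state per orbital, so 10 states.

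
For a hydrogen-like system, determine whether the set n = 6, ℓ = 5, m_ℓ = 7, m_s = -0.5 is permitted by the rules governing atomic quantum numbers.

Not allowed

The magnetic quantum number must satisfy −ℓ ≤ m_ℓ ≤ ℓ. With ℓ = 5, m_ℓ can only be -5, -4, -3, -2, -1, 0, 1, 2, 3, 4, 5, so m_ℓ = 7 is forbidden.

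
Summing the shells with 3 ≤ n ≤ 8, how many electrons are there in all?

Shell n has n² orbitals: 3²=9 + 4²=16 + 5²=25 + 6²=36 + 7²=49 + 8²=64 = 199 orbitals.
Two spin states per orbital: 2 × 199 = 398 electrons.

398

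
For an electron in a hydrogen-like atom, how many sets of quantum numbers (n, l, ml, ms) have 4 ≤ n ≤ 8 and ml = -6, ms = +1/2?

Per-shell orbital counts meeting the constraint:
n=7 → 1; n=8 → 2.
Orbitals: 1 + 2 = 3. With ms fixed to +1/2 there is one state per orbital, so 3 states.

3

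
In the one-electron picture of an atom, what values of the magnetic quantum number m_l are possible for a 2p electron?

-1, 0, 1

The 2p subshell has l = 1, and m_l takes every integer from −l to +l. With l = 1 that gives the 3 values -1, 0, 1.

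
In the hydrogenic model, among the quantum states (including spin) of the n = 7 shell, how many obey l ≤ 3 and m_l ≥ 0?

20

The n = 7 shell has l = 0 through 6; check each.
The (l, m_l) pairs meeting l ≤ 3 and m_l ≥ 0 give: l=0 → 1; l=1 → 2; l=2 → 3; l=3 → 4.
Orbitals: 1 + 2 + 3 + 4 = 10. Each orbital carries two spin states, so 10 × 2 = 20 states.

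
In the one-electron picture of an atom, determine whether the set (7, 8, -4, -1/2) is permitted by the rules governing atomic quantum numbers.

The orbital quantum number must satisfy 0 ≤ l ≤ n−1. With n = 7 the allowed l values are 0, 1, 2, 3, 4, 5, 6, so l = 8 is out of range.

No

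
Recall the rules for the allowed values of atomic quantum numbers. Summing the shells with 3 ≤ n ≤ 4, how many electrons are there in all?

50

Shell n has n² orbitals: 3²=9 + 4²=16 = 25 orbitals.
Two spin states per orbital: 2 × 25 = 50 electrons.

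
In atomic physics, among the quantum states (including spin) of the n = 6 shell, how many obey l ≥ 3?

Per l-value: l=3 → 7; l=4 → 9; l=5 → 11.
Orbitals: 7 + 9 + 11 = 27. Each orbital carries two spin states, so 27 × 2 = 54 states.

54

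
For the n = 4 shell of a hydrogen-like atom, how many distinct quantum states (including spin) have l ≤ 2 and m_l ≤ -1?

For n = 4, l ranges over 0 … 3.
Contributions: l=1 → 1; l=2 → 2.
Orbitals: 1 + 2 = 3. Each orbital carries two spin states, so 3 × 2 = 6 states.

6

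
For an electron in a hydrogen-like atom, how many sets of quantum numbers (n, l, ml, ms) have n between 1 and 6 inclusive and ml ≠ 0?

140

Per-shell orbital counts meeting the constraint:
n=2 → 2; n=3 → 6; n=4 → 12; n=5 → 20; n=6 → 30.
Orbitals: 2 + 6 + 12 + 20 + 30 = 70. Including both spin states (ms = ±1/2) gives 2 × 70 = 140 states.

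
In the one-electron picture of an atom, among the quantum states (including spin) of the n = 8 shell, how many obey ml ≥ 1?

Contributions: l=1 → 1; l=2 → 2; l=3 → 3; l=4 → 4; l=5 → 5; l=6 → 6; l=7 → 7.
Orbitals: 1 + 2 + 3 + 4 + 5 + 6 + 7 = 28. Each orbital carries two spin states, so 28 × 2 = 56 states.

56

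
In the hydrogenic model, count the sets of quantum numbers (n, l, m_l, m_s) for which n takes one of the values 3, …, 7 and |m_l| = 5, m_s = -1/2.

For each n in the range, tally the orbitals obeying |m_l| = 5:
n=6 → 2; n=7 → 4.
Orbitals: 2 + 4 = 6. With m_s fixed to -1/2 there is one state per orbital, so 6 states.

6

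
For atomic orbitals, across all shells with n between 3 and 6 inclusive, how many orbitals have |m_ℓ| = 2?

20

Count contributing orbitals for each principal shell:
n=3 → 2; n=4 → 4; n=5 → 6; n=6 → 8.
Total orbitals: 2 + 4 + 6 + 8 = 20.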